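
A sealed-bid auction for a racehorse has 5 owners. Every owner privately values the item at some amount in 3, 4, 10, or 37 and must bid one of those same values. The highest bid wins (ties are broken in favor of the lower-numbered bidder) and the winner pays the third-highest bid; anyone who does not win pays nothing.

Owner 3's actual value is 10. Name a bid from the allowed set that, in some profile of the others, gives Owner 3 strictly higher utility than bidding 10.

37

Suppose Owner 1 bids 3, Owner 2 bids 3, Owner 4 bids 3 and Owner 5 bids 37.
Bid 10: loses, pays 0, utility 0.
Bid 37: wins, pays 3, utility 10 - 3 = 7.
So bidding 37 beats truth here (7 > 0).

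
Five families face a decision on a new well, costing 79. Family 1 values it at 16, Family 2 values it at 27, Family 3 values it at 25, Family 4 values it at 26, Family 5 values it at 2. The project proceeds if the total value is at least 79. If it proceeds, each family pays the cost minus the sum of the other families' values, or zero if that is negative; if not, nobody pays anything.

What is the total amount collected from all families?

27

Total value 96 ≥ cost 79, so it is built.
Family 1: others sum to 80; max(0, 79 - 80) = 0.
Family 2: others sum to 69; max(0, 79 - 69) = 10.
Family 3: others sum to 71; max(0, 79 - 71) = 8.
Family 4: others sum to 70; max(0, 79 - 70) = 9.
Family 5: others sum to 94; max(0, 79 - 94) = 0.
Total collected = 0 + 10 + 8 + 9 + 0 = 27.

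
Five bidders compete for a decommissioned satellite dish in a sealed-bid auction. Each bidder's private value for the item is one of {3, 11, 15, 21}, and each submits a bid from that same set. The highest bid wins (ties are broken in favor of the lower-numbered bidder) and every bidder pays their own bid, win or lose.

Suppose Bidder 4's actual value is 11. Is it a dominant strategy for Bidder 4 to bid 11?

Consider the case where Bidder 1 bids 3, Bidder 2 bids 3, Bidder 3 bids 3 and Bidder 5 bids 15.
Truthful bid 11: loses but pays 11, utility -11.
Bid 3 instead: loses but pays 3, utility -3.
Since -3 > -11, bidding 3 is strictly better here, so truthful bidding is not dominant.

No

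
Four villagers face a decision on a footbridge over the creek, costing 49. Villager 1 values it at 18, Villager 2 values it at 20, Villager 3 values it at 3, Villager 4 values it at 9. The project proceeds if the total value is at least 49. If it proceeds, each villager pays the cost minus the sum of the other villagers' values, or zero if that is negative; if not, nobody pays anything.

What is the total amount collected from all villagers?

Total value 50 ≥ cost 49, so it is built.
Villager 1: others sum to 32; max(0, 49 - 32) = 17.
Villager 2: others sum to 30; max(0, 49 - 30) = 19.
Villager 3: others sum to 47; max(0, 49 - 47) = 2.
Villager 4: others sum to 41; max(0, 49 - 41) = 8.
Total collected = 17 + 19 + 2 + 8 = 46.

46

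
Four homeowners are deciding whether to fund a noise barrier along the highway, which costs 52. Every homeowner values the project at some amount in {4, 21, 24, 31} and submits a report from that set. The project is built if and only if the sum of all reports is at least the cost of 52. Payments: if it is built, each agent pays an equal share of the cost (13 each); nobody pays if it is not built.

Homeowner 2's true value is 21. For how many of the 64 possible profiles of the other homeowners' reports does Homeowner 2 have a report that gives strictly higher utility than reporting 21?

3

Others report (4, 4, 21): truth gives 0; report 24 gives 8 > 0. Violating.
Others report (4, 21, 4): truth gives 0; report 24 gives 8 > 0. Violating.
Others report (21, 4, 4): truth gives 0; report 24 gives 8 > 0. Violating.
Others report (4, 4, 4): truth gives 0; no alternative beats it.
Others report (4, 4, 24): truth gives 8; no alternative beats it.
(Checking all 64 profiles: 3 have a profitable deviation, 61 do not.)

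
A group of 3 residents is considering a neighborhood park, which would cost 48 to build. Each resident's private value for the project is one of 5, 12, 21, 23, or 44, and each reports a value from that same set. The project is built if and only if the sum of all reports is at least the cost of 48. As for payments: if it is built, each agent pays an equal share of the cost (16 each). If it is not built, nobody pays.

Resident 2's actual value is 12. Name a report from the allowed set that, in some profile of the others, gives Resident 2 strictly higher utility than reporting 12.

Suppose Resident 1 reports 21 and Resident 3 reports 21.
Report 12: project built, pays 16, utility 12 - 16 = -4.
Report 5: project not built, utility 0.
So reporting 5 beats truth here (0 > -4).

5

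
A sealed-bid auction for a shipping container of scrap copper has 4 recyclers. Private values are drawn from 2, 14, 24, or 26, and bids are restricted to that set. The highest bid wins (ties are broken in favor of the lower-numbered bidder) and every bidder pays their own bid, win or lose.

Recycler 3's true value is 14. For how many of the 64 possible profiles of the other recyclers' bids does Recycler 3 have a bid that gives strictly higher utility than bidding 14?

Others bid (2, 2, 24): truth gives -14; bid 2 gives -2 > -14. Violating.
Others bid (2, 2, 26): truth gives -14; bid 2 gives -2 > -14. Violating.
Others bid (2, 14, 2): truth gives -14; bid 2 gives -2 > -14. Violating.
Others bid (2, 14, 14): truth gives -14; bid 2 gives -2 > -14. Violating.
Others bid (2, 2, 2): truth gives 0; no alternative beats it.
Others bid (2, 2, 14): truth gives 0; no alternative beats it.
(Checking all 64 profiles: 62 have a profitable deviation, 2 do not.)

62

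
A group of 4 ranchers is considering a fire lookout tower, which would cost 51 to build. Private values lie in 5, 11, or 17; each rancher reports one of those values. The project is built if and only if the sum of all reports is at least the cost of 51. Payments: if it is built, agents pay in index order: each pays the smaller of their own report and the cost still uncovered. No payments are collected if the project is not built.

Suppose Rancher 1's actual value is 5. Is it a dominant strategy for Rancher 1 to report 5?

Yes

Check each profile of the others' reports and compare truth against every alternative report.
Others report (11, 17, 17): truth gives 0, best alternative gives -6.
Others report (17, 11, 17): truth gives 0, best alternative gives -6.
Others report (17, 17, 11): truth gives 0, best alternative gives -6.
Others report (17, 17, 17): truth gives 0, best alternative gives -6.
Others report (5, 5, 5): truth gives 0, best alternative gives 0.
Others report (5, 5, 11): truth gives 0, best alternative gives 0.
(Remaining 21 profiles checked similarly; truth is weakly best in each.)
In every case the truthful report is at least as good as any alternative, so it is a dominant strategy.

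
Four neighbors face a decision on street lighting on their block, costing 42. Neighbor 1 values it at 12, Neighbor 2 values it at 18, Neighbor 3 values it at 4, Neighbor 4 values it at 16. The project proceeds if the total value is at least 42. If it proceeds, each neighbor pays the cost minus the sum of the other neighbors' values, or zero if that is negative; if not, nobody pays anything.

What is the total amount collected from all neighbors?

22

Total value 50 ≥ cost 42, so it is built.
Neighbor 1: others sum to 38; max(0, 42 - 38) = 4.
Neighbor 2: others sum to 32; max(0, 42 - 32) = 10.
Neighbor 3: others sum to 46; max(0, 42 - 46) = 0.
Neighbor 4: others sum to 34; max(0, 42 - 34) = 8.
Total collected = 4 + 10 + 0 + 8 = 22.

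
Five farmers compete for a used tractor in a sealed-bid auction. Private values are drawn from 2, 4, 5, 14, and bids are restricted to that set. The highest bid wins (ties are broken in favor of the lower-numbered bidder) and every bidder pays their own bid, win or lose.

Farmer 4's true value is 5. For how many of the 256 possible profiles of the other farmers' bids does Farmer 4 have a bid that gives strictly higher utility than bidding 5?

Others bid (2, 2, 2, 2): truth gives 0; bid 4 gives 1 > 0. Violating.
Others bid (2, 2, 2, 4): truth gives 0; bid 4 gives 1 > 0. Violating.
Others bid (2, 2, 2, 14): truth gives -5; bid 2 gives -2 > -5. Violating.
Others bid (2, 2, 4, 14): truth gives -5; bid 2 gives -2 > -5. Violating.
Others bid (2, 2, 2, 5): truth gives 0; no alternative beats it.
Others bid (2, 2, 4, 2): truth gives 0; no alternative beats it.
(Checking all 256 profiles: 234 have a profitable deviation, 22 do not.)

234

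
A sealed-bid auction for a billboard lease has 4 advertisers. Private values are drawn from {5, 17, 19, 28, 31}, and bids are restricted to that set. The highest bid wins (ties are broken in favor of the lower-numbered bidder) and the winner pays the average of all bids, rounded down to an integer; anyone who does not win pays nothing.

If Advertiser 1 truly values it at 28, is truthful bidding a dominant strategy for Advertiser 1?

No

Consider the case where Advertiser 2 bids 5, Advertiser 3 bids 5 and Advertiser 4 bids 5.
Truthful bid 28: wins, pays 10, utility 28 - 10 = 18.
Bid 5 instead: wins, pays 5, utility 28 - 5 = 23.
Since 23 > 18, bidding 5 is strictly better here, so truthful bidding is not dominant.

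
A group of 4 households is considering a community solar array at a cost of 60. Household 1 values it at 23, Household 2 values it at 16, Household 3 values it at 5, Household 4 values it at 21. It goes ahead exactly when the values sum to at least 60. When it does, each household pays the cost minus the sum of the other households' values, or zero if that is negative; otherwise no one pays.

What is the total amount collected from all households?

45

Total value 65 ≥ cost 60, so it is built.
Household 1: others sum to 42; max(0, 60 - 42) = 18.
Household 2: others sum to 49; max(0, 60 - 49) = 11.
Household 3: others sum to 60; max(0, 60 - 60) = 0.
Household 4: others sum to 44; max(0, 60 - 44) = 16.
Total collected = 18 + 11 + 0 + 16 = 45.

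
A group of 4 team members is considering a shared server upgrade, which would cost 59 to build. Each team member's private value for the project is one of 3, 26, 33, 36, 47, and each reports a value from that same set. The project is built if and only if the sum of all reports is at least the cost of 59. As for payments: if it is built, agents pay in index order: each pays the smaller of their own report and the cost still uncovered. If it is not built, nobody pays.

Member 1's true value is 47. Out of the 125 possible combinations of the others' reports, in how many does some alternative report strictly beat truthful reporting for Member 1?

124

Others report (3, 3, 26): truth gives 0; report 33 gives 14 > 0. Violating.
Others report (3, 3, 33): truth gives 0; report 26 gives 21 > 0. Violating.
Others report (3, 3, 36): truth gives 0; report 26 gives 21 > 0. Violating.
Others report (3, 3, 47): truth gives 0; report 26 gives 21 > 0. Violating.
Others report (3, 3, 3): truth gives 0; no alternative beats it.
(Checking all 125 profiles: 124 have a profitable deviation, 1 does not.)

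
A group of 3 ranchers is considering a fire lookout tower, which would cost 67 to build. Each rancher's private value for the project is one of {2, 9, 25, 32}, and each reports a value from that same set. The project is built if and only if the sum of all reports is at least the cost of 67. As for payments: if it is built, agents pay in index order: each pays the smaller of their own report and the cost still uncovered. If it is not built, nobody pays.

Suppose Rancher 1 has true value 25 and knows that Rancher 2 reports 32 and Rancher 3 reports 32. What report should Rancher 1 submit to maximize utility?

Report 2: project not built, utility 0.
Report 9: project built, pays 9, utility 25 - 9 = 16.
Report 25: project built, pays 25, utility 25 - 25 = 0.
Report 32: project built, pays 32, utility 25 - 32 = -7.
The best choice is 9 with utility 16.

9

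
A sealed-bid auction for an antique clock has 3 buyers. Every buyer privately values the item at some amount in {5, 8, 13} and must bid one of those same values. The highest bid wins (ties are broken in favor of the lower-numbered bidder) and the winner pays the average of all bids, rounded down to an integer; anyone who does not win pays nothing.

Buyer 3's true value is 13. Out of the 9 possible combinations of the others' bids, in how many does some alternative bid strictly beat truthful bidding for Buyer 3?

1

Others bid (5, 5): truth gives 6; bid 8 gives 7 > 6. Violating.
Others bid (5, 8): truth gives 5; no alternative beats it.
Others bid (5, 13): truth gives 0; no alternative beats it.
(Checking all 9 profiles: 1 has a profitable deviation, 8 do not.)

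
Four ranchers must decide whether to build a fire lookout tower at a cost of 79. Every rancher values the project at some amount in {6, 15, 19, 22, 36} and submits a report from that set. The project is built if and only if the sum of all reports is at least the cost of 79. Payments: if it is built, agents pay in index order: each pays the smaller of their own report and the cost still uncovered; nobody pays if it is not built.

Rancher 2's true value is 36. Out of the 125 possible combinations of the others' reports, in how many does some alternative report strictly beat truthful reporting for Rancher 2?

69

Others report (6, 15, 36): truth gives 0; report 22 gives 14 > 0. Violating.
Others report (6, 19, 36): truth gives 0; report 19 gives 17 > 0. Violating.
Others report (6, 22, 36): truth gives 0; report 15 gives 21 > 0. Violating.
Others report (6, 36, 15): truth gives 0; report 22 gives 14 > 0. Violating.
Others report (6, 6, 6): truth gives 0; no alternative beats it.
Others report (6, 6, 15): truth gives 0; no alternative beats it.
(Checking all 125 profiles: 69 have a profitable deviation, 56 do not.)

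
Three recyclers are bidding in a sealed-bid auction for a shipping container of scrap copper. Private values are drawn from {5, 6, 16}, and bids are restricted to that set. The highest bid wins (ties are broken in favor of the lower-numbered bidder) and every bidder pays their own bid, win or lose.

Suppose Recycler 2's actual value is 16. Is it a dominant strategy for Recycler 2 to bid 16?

No

Consider the case where Recycler 1 bids 5 and Recycler 3 bids 5.
Truthful bid 16: wins, pays 16, utility 16 - 16 = 0.
Bid 6 instead: wins, pays 6, utility 16 - 6 = 10.
Since 10 > 0, bidding 6 is strictly better here, so truthful bidding is not dominant.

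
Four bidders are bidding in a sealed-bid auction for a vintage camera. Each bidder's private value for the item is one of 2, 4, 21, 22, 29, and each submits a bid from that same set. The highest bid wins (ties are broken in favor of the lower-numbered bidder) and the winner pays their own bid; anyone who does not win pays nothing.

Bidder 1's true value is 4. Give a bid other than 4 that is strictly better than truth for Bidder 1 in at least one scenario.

Suppose Bidder 2 bids 2, Bidder 3 bids 2 and Bidder 4 bids 2.
Bid 4: wins, pays 4, utility 4 - 4 = 0.
Bid 2: wins, pays 2, utility 4 - 2 = 2.
So bidding 2 beats truth here (2 > 0).

2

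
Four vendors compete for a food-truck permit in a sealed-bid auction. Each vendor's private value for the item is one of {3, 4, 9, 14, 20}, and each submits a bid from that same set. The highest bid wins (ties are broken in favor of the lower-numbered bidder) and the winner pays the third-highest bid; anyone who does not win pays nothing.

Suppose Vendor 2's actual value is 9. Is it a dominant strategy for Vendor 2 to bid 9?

No

Consider the case where Vendor 1 bids 3, Vendor 3 bids 3 and Vendor 4 bids 14.
Truthful bid 9: loses, pays 0, utility 0.
Bid 14 instead: wins, pays 3, utility 9 - 3 = 6.
Since 6 > 0, bidding 14 is strictly better here, so truthful bidding is not dominant.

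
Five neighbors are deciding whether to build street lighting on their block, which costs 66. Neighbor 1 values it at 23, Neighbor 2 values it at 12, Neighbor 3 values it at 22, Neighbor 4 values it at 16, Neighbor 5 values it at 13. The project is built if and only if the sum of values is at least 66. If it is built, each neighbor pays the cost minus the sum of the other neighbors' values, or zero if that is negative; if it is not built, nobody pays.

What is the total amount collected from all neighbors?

Total value 86 ≥ cost 66, so it is built.
Neighbor 1: others sum to 63; max(0, 66 - 63) = 3.
Neighbor 2: others sum to 74; max(0, 66 - 74) = 0.
Neighbor 3: others sum to 64; max(0, 66 - 64) = 2.
Neighbor 4: others sum to 70; max(0, 66 - 70) = 0.
Neighbor 5: others sum to 73; max(0, 66 - 73) = 0.
Total collected = 3 + 0 + 2 + 0 + 0 = 5.

5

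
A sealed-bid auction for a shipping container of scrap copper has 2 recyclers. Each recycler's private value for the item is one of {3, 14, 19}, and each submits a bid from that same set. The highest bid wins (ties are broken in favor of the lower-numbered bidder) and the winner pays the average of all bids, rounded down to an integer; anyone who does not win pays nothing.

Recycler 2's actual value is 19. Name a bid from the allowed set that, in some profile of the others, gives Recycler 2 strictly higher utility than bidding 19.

Suppose Recycler 1 bids 3.
Bid 19: wins, pays 11, utility 19 - 11 = 8.
Bid 14: wins, pays 8, utility 19 - 8 = 11.
So bidding 14 beats truth here (11 > 8).

14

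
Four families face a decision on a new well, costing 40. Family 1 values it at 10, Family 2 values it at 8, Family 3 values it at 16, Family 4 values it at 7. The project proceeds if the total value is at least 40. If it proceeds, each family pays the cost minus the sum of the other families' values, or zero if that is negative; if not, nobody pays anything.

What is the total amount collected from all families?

37

Total value 41 ≥ cost 40, so it is built.
Family 1: others sum to 31; max(0, 40 - 31) = 9.
Family 2: others sum to 33; max(0, 40 - 33) = 7.
Family 3: others sum to 25; max(0, 40 - 25) = 15.
Family 4: others sum to 34; max(0, 40 - 34) = 6.
Total collected = 9 + 7 + 15 + 6 = 37.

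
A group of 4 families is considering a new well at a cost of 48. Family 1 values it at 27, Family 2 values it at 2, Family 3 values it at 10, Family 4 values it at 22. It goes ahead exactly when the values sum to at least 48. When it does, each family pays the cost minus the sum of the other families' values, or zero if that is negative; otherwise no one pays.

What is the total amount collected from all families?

Total value 61 ≥ cost 48, so it is built.
Family 1: others sum to 34; max(0, 48 - 34) = 14.
Family 2: others sum to 59; max(0, 48 - 59) = 0.
Family 3: others sum to 51; max(0, 48 - 51) = 0.
Family 4: others sum to 39; max(0, 48 - 39) = 9.
Total collected = 14 + 0 + 0 + 9 = 23.

23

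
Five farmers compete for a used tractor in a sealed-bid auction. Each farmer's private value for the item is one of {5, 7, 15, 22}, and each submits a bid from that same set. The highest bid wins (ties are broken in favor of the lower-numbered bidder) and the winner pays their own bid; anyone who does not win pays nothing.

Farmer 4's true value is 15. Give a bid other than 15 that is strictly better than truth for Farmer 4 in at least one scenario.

Suppose Farmer 1 bids 5, Farmer 2 bids 5, Farmer 3 bids 5 and Farmer 5 bids 5.
Bid 15: wins, pays 15, utility 15 - 15 = 0.
Bid 7: wins, pays 7, utility 15 - 7 = 8.
So bidding 7 beats truth here (8 > 0).

7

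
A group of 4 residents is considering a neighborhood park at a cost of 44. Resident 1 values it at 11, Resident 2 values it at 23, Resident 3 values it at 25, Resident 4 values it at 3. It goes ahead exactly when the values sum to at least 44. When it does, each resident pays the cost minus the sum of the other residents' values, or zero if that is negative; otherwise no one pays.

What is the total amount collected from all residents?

Total value 62 ≥ cost 44, so it is built.
Resident 1: others sum to 51; max(0, 44 - 51) = 0.
Resident 2: others sum to 39; max(0, 44 - 39) = 5.
Resident 3: others sum to 37; max(0, 44 - 37) = 7.
Resident 4: others sum to 59; max(0, 44 - 59) = 0.
Total collected = 0 + 5 + 7 + 0 = 12.

12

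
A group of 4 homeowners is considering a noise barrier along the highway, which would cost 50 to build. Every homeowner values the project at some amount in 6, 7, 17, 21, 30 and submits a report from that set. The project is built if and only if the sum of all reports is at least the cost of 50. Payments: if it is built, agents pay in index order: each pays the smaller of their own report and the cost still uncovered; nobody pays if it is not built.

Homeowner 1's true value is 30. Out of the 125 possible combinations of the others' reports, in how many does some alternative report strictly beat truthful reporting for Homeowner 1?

117

Others report (6, 6, 17): truth gives 0; report 21 gives 9 > 0. Violating.
Others report (6, 6, 21): truth gives 0; report 17 gives 13 > 0. Violating.
Others report (6, 6, 30): truth gives 0; report 17 gives 13 > 0. Violating.
Others report (6, 7, 17): truth gives 0; report 21 gives 9 > 0. Violating.
Others report (6, 6, 6): truth gives 0; no alternative beats it.
Others report (6, 6, 7): truth gives 0; no alternative beats it.
(Checking all 125 profiles: 117 have a profitable deviation, 8 do not.)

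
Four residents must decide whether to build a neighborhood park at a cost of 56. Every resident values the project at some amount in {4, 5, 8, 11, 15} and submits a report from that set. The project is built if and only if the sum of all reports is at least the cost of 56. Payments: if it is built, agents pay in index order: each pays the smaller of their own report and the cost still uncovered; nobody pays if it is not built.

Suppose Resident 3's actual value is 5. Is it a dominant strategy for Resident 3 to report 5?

Check each profile of the others' reports and compare truth against every alternative report.
Others report (4, 4, 4): truth gives 0, best alternative gives 0.
Others report (4, 4, 5): truth gives 0, best alternative gives 0.
Others report (4, 4, 8): truth gives 0, best alternative gives 0.
Others report (4, 4, 11): truth gives 0, best alternative gives 0.
Others report (4, 4, 15): truth gives 0, best alternative gives 0.
Others report (4, 5, 4): truth gives 0, best alternative gives 0.
(Remaining 119 profiles checked similarly; truth is weakly best in each.)
In every case the truthful report is at least as good as any alternative, so it is a dominant strategy.

Yes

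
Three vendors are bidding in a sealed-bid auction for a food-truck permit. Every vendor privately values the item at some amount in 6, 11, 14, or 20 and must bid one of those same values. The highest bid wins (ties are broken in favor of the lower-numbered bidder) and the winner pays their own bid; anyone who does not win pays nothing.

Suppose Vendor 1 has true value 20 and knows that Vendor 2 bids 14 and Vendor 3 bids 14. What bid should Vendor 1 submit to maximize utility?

14

Bid 6: loses, pays 0, utility 0.
Bid 11: loses, pays 0, utility 0.
Bid 14: wins, pays 14, utility 20 - 14 = 6.
Bid 20: wins, pays 20, utility 20 - 20 = 0.
The best choice is 14 with utility 6.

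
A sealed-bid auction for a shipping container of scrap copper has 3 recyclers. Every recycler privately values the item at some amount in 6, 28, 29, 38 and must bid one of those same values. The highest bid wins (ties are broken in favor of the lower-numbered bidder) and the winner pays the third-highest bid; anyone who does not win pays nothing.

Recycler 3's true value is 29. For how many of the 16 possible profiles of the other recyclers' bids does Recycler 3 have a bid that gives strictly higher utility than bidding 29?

4

Others bid (6, 29): truth gives 0; bid 38 gives 23 > 0. Violating.
Others bid (28, 29): truth gives 0; bid 38 gives 1 > 0. Violating.
Others bid (29, 6): truth gives 0; bid 38 gives 23 > 0. Violating.
Others bid (29, 28): truth gives 0; bid 38 gives 1 > 0. Violating.
Others bid (6, 6): truth gives 23; no alternative beats it.
Others bid (6, 28): truth gives 23; no alternative beats it.
(Checking all 16 profiles: 4 have a profitable deviation, 12 do not.)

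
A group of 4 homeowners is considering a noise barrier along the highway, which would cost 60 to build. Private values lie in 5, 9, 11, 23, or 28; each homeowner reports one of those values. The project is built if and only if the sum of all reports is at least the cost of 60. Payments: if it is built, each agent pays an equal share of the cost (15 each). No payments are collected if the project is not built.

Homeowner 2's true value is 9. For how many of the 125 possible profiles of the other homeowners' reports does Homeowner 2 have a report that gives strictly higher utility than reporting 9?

Others report (5, 23, 23): truth gives -6; report 5 gives 0 > -6. Violating.
Others report (23, 5, 23): truth gives -6; report 5 gives 0 > -6. Violating.
Others report (23, 23, 5): truth gives -6; report 5 gives 0 > -6. Violating.
Others report (5, 5, 5): truth gives 0; no alternative beats it.
Others report (5, 5, 9): truth gives 0; no alternative beats it.
(Checking all 125 profiles: 3 have a profitable deviation, 122 do not.)

3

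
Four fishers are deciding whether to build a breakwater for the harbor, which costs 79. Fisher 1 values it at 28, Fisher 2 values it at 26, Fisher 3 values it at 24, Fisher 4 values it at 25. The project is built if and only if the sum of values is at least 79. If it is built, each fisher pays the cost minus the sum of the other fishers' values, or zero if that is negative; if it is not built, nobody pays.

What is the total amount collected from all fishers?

7

Total value 103 ≥ cost 79, so it is built.
Fisher 1: others sum to 75; max(0, 79 - 75) = 4.
Fisher 2: others sum to 77; max(0, 79 - 77) = 2.
Fisher 3: others sum to 79; max(0, 79 - 79) = 0.
Fisher 4: others sum to 78; max(0, 79 - 78) = 1.
Total collected = 4 + 2 + 0 + 1 = 7.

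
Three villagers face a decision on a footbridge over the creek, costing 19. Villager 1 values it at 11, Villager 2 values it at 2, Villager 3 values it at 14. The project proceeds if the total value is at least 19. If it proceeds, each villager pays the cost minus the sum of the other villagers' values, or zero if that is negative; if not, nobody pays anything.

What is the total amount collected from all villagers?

9

Total value 27 ≥ cost 19, so it is built.
Villager 1: others sum to 16; max(0, 19 - 16) = 3.
Villager 2: others sum to 25; max(0, 19 - 25) = 0.
Villager 3: others sum to 13; max(0, 19 - 13) = 6.
Total collected = 3 + 0 + 6 = 9.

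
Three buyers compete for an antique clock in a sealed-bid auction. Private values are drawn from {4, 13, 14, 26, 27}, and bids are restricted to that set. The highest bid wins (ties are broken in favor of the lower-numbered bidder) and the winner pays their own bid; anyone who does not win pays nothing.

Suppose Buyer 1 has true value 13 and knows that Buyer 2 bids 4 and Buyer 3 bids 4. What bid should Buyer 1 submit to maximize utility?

4

Bid 4: wins, pays 4, utility 13 - 4 = 9.
Bid 13: wins, pays 13, utility 13 - 13 = 0.
Bid 14: wins, pays 14, utility 13 - 14 = -1.
Bid 26: wins, pays 26, utility 13 - 26 = -13.
Bid 27: wins, pays 27, utility 13 - 27 = -14.
The best choice is 4 with utility 9.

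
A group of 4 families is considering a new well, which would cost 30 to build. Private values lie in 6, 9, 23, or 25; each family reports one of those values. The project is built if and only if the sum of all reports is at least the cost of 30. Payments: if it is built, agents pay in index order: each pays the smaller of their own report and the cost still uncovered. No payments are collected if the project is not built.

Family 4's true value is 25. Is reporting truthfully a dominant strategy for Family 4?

Yes

Check each profile of the others' reports and compare truth against every alternative report.
Others report (6, 6, 23): truth gives 25, best alternative gives 25.
Others report (6, 6, 25): truth gives 25, best alternative gives 25.
Others report (6, 9, 23): truth gives 25, best alternative gives 25.
Others report (6, 9, 25): truth gives 25, best alternative gives 25.
Others report (6, 23, 6): truth gives 25, best alternative gives 25.
Others report (6, 23, 9): truth gives 25, best alternative gives 25.
(Remaining 58 profiles checked similarly; truth is weakly best in each.)
In every case the truthful report is at least as good as any alternative, so it is a dominant strategy.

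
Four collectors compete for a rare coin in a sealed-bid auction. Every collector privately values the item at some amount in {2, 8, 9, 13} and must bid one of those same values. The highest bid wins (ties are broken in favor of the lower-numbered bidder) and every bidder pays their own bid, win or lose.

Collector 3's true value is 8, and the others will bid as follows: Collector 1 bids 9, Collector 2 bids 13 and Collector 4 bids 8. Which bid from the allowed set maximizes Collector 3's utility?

2

Bid 2: loses but pays 2, utility -2.
Bid 8: loses but pays 8, utility -8.
Bid 9: loses but pays 9, utility -9.
Bid 13: loses but pays 13, utility -13.
The best choice is 2 with utility -2.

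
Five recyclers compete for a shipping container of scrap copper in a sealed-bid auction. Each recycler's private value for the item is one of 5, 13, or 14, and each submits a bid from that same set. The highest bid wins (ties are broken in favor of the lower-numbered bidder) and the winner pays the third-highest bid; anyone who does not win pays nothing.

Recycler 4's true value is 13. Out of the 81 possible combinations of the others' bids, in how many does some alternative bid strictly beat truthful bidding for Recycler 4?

Others bid (5, 5, 5, 14): truth gives 0; bid 14 gives 8 > 0. Violating.
Others bid (5, 5, 13, 5): truth gives 0; bid 14 gives 8 > 0. Violating.
Others bid (5, 13, 5, 5): truth gives 0; bid 14 gives 8 > 0. Violating.
Others bid (13, 5, 5, 5): truth gives 0; bid 14 gives 8 > 0. Violating.
Others bid (5, 5, 5, 5): truth gives 8; no alternative beats it.
Others bid (5, 5, 5, 13): truth gives 8; no alternative beats it.
(Checking all 81 profiles: 4 have a profitable deviation, 77 do not.)

4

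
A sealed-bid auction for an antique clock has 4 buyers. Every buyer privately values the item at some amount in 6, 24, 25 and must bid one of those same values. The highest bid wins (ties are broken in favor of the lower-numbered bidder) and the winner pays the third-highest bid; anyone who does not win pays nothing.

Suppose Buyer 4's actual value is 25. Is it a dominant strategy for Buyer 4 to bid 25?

Check each profile of the others' bids and compare truth against every alternative bid.
Others bid (6, 6, 24): truth gives 19, best alternative gives 0.
Others bid (6, 24, 6): truth gives 19, best alternative gives 0.
Others bid (24, 6, 6): truth gives 19, best alternative gives 0.
Others bid (6, 24, 24): truth gives 1, best alternative gives 0.
Others bid (24, 6, 24): truth gives 1, best alternative gives 0.
Others bid (24, 24, 6): truth gives 1, best alternative gives 0.
(Remaining 21 profiles checked similarly; truth is weakly best in each.)
In every case the truthful bid is at least as good as any alternative, so it is a dominant strategy.

Yes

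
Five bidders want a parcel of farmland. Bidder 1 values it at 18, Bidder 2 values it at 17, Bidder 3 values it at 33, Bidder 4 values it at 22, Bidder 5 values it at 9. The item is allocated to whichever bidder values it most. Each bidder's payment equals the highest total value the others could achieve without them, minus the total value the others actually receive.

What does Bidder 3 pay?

22

Bidder 3 has the highest value and receives the item.
Without Bidder 3, the item would go to the next-highest value, 22, so the others could achieve 22.
With Bidder 3 present and winning, the others receive nothing, so their total is 0.
Payment = 22 - 0 = 22.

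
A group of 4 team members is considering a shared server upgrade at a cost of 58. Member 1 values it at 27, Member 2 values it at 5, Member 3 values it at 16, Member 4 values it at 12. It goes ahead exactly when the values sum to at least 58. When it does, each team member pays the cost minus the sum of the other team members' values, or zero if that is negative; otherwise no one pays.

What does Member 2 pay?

Total value 60 ≥ cost 58, so the project is built.
The other team members' values sum to 55.
Cost minus that sum is 58 - 55 = 3.

3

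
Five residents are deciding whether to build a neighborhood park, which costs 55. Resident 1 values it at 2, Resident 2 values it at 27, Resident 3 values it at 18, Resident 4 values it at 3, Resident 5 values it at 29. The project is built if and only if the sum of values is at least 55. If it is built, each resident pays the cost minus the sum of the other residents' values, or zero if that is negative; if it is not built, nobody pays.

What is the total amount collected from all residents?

Total value 79 ≥ cost 55, so it is built.
Resident 1: others sum to 77; max(0, 55 - 77) = 0.
Resident 2: others sum to 52; max(0, 55 - 52) = 3.
Resident 3: others sum to 61; max(0, 55 - 61) = 0.
Resident 4: others sum to 76; max(0, 55 - 76) = 0.
Resident 5: others sum to 50; max(0, 55 - 50) = 5.
Total collected = 0 + 3 + 0 + 0 + 5 = 8.

8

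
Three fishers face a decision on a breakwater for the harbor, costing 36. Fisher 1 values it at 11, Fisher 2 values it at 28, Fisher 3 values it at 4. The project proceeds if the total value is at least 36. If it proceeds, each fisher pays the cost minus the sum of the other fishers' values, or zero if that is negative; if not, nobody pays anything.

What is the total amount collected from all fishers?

Total value 43 ≥ cost 36, so it is built.
Fisher 1: others sum to 32; max(0, 36 - 32) = 4.
Fisher 2: others sum to 15; max(0, 36 - 15) = 21.
Fisher 3: others sum to 39; max(0, 36 - 39) = 0.
Total collected = 4 + 21 + 0 = 25.

25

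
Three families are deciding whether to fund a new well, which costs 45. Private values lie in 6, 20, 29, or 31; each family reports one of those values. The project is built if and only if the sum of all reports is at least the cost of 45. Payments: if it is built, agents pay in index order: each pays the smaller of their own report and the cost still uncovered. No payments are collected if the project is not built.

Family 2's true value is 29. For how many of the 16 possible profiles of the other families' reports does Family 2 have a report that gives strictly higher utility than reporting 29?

13

Others report (6, 20): truth gives 0; report 20 gives 9 > 0. Violating.
Others report (6, 29): truth gives 0; report 20 gives 9 > 0. Violating.
Others report (6, 31): truth gives 0; report 20 gives 9 > 0. Violating.
Others report (20, 6): truth gives 4; report 20 gives 9 > 4. Violating.
Others report (6, 6): truth gives 0; no alternative beats it.
Others report (29, 6): truth gives 13; no alternative beats it.
(Checking all 16 profiles: 13 have a profitable deviation, 3 do not.)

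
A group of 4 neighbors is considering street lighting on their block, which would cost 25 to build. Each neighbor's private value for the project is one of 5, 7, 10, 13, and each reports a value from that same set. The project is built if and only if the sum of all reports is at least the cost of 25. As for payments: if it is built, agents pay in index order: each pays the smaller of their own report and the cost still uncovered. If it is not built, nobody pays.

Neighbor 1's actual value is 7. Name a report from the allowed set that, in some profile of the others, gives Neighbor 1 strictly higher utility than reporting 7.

Suppose Neighbor 2 reports 5, Neighbor 3 reports 5 and Neighbor 4 reports 10.
Report 7: project built, pays 7, utility 7 - 7 = 0.
Report 5: project built, pays 5, utility 7 - 5 = 2.
So reporting 5 beats truth here (2 > 0).

5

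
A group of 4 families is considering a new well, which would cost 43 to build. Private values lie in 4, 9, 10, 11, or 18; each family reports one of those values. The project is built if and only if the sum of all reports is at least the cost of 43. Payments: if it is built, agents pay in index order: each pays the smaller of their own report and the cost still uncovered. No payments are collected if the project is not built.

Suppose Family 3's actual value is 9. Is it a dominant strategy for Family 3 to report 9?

Consider the case where Family 1 reports 4, Family 2 reports 18 and Family 4 reports 18.
Truthful report 9: project built, pays 9, utility 9 - 9 = 0.
Report 4 instead: project built, pays 4, utility 9 - 4 = 5.
Since 5 > 0, reporting 4 is strictly better here, so truthful reporting is not dominant.

No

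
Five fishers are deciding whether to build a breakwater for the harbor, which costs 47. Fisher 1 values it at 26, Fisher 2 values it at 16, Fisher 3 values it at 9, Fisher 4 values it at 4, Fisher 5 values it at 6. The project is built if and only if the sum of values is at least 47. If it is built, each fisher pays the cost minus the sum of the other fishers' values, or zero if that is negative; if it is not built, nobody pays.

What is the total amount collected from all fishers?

14

Total value 61 ≥ cost 47, so it is built.
Fisher 1: others sum to 35; max(0, 47 - 35) = 12.
Fisher 2: others sum to 45; max(0, 47 - 45) = 2.
Fisher 3: others sum to 52; max(0, 47 - 52) = 0.
Fisher 4: others sum to 57; max(0, 47 - 57) = 0.
Fisher 5: others sum to 55; max(0, 47 - 55) = 0.
Total collected = 12 + 2 + 0 + 0 + 0 = 14.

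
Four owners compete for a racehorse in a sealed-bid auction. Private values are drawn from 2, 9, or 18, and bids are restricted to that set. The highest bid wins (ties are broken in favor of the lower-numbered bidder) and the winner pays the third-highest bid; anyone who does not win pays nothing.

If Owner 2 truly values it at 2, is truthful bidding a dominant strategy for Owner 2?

Yes

Check each profile of the others' bids and compare truth against every alternative bid.
Others bid (2, 9, 9): truth gives 0, best alternative gives -7.
Others bid (2, 2, 2): truth gives 0, best alternative gives 0.
Others bid (2, 2, 9): truth gives 0, best alternative gives 0.
Others bid (2, 2, 18): truth gives 0, best alternative gives 0.
Others bid (2, 9, 2): truth gives 0, best alternative gives 0.
Others bid (2, 9, 18): truth gives 0, best alternative gives 0.
(Remaining 21 profiles checked similarly; truth is weakly best in each.)
In every case the truthful bid is at least as good as any alternative, so it is a dominant strategy.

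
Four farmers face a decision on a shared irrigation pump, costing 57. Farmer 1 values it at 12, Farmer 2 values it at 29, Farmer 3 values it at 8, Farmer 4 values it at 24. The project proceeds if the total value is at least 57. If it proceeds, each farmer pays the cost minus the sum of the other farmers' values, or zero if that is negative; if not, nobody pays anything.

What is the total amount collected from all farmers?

Total value 73 ≥ cost 57, so it is built.
Farmer 1: others sum to 61; max(0, 57 - 61) = 0.
Farmer 2: others sum to 44; max(0, 57 - 44) = 13.
Farmer 3: others sum to 65; max(0, 57 - 65) = 0.
Farmer 4: others sum to 49; max(0, 57 - 49) = 8.
Total collected = 0 + 13 + 0 + 8 = 21.

21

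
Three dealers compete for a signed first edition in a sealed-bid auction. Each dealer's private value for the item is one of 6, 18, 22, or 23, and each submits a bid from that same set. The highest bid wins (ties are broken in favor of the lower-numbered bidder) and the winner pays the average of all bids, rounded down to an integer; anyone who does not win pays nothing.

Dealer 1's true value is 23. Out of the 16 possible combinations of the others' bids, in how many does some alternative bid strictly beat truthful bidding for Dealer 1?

Others bid (6, 6): truth gives 12; bid 6 gives 17 > 12. Violating.
Others bid (6, 18): truth gives 8; bid 18 gives 9 > 8. Violating.
Others bid (6, 22): truth gives 6; bid 22 gives 7 > 6. Violating.
Others bid (18, 6): truth gives 8; bid 18 gives 9 > 8. Violating.
Others bid (6, 23): truth gives 6; no alternative beats it.
Others bid (18, 23): truth gives 2; no alternative beats it.
(Checking all 16 profiles: 8 have a profitable deviation, 8 do not.)

8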